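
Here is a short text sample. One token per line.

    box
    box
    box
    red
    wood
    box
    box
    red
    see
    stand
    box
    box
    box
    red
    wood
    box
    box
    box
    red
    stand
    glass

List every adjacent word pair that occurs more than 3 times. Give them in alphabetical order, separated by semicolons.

Bigram counts meeting the condition (more than 3 times):
  box box: 7
  box red: 4

box box; box red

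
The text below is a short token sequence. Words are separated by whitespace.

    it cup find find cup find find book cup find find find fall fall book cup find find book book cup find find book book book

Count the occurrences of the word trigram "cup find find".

5

Scanning the 24 overlapping trigram windows for "cup find find":
  position 2–4: cup find find
  position 5–7: cup find find
  position 9–11: cup find find
  position 16–18: cup find find
  position 21–23: cup find find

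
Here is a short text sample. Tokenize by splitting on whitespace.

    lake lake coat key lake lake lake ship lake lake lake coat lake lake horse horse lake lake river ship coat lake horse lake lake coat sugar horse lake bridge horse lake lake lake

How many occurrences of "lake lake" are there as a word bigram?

10

Scanning the 33 overlapping bigram windows for "lake lake":
  position 1–2: lake lake
  position 5–6: lake lake
  position 6–7: lake lake
  position 9–10: lake lake
  position 10–11: lake lake
  position 13–14: lake lake
  position 17–18: lake lake
  position 24–25: lake lake
  position 32–33: lake lake
  position 33–34: lake lake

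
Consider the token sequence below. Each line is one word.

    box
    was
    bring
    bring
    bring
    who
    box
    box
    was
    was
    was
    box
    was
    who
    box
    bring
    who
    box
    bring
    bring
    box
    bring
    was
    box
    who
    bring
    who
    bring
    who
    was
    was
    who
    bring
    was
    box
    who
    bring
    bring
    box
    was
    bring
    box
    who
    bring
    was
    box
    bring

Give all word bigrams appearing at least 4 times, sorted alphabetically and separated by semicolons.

Bigram counts meeting the condition (at least 4 times):
  box bring: 4
  box was: 4
  bring bring: 4
  bring who: 4
  was box: 4
  who bring: 5

box bring; box was; bring bring; bring who; was box; who bring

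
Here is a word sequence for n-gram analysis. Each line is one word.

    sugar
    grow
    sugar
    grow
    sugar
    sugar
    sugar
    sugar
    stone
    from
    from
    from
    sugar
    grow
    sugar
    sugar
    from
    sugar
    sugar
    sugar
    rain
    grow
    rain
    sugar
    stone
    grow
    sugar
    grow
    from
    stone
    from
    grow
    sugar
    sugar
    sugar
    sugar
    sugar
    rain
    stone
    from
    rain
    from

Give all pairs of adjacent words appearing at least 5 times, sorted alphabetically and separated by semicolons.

Bigram counts meeting the condition (at least 5 times):
  grow sugar: 5
  sugar sugar: 10

grow sugar; sugar sugar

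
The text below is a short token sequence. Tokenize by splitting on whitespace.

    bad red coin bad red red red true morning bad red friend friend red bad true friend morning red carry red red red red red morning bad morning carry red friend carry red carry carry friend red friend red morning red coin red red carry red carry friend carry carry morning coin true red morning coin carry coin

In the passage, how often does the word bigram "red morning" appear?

3

Scanning the 57 overlapping bigram windows for "red morning":
  position 25–26: red morning
  position 39–40: red morning
  position 54–55: red morning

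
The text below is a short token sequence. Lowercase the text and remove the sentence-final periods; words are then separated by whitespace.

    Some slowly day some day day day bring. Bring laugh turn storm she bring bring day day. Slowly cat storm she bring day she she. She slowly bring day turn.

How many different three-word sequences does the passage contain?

27

30 tokens → 28 trigram windows in total.
Repeated trigrams (each contributes count−1 duplicates):
  storm she bring: 2
1 duplicate windows → 28 − 1 = 27 distinct.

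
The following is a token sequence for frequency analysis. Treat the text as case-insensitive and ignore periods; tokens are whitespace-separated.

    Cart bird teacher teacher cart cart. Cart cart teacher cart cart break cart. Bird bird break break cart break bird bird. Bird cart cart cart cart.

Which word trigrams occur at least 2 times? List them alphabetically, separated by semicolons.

cart cart cart; teacher cart cart

Trigram counts meeting the condition (at least 2 times):
  cart cart cart: 4
  teacher cart cart: 2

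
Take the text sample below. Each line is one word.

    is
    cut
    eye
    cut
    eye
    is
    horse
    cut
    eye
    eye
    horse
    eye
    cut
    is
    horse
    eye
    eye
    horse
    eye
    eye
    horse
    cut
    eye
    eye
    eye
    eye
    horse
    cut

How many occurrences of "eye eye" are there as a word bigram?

Scanning the 27 overlapping bigram windows for "eye eye":
  position 9–10: eye eye
  position 16–17: eye eye
  position 19–20: eye eye
  position 23–24: eye eye
  position 24–25: eye eye
  position 25–26: eye eye

6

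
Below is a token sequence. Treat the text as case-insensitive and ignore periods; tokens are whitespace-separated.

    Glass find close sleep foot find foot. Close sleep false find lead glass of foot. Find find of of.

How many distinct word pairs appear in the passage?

16

19 tokens → 18 bigram windows in total.
Repeated bigrams (each contributes count−1 duplicates):
  close sleep: 2
  foot find: 2
2 duplicate windows → 18 − 2 = 16 distinct.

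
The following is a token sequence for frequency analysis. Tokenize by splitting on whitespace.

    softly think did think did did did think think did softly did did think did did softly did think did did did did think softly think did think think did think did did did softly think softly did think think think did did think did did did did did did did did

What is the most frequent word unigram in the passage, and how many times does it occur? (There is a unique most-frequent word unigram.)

"did", 30 times

Unigram frequencies (highest first):
  did: 30
  think: 16
  softly: 6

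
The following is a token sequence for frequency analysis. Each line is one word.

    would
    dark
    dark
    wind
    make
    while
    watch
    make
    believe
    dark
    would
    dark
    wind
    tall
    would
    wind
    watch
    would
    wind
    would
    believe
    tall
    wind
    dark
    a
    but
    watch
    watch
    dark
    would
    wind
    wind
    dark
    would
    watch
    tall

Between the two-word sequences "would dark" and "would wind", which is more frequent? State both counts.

"would dark": 2 occurrences
"would wind": 3 occurrences

"would wind" (3 vs 2)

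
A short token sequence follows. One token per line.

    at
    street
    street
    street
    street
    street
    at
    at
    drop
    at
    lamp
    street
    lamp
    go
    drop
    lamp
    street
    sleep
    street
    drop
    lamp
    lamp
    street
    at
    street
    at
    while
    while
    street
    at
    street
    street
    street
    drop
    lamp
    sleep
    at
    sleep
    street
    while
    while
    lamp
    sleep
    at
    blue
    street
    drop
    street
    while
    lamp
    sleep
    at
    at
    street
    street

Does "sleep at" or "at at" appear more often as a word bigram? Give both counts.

"sleep at" (3 vs 2)

"sleep at": 3 occurrences
"at at": 2 occurrences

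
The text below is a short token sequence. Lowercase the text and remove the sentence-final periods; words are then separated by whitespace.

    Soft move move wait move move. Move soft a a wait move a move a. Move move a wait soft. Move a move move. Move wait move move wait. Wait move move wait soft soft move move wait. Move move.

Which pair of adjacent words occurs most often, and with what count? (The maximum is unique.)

Bigram frequencies (highest first):
  move move: 10
  move wait: 5
  wait move: 5
  move a: 4
  soft move: 3
  a move: 3
  … (7 more, each ≤ 2)

"move move", 10 times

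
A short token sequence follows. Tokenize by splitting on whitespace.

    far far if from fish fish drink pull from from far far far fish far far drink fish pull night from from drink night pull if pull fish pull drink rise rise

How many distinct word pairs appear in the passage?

32 tokens → 31 bigram windows in total.
Repeated bigrams (each contributes count−1 duplicates):
  far far: 4
  fish pull: 2
  from from: 2
5 duplicate windows → 31 − 5 = 26 distinct.

26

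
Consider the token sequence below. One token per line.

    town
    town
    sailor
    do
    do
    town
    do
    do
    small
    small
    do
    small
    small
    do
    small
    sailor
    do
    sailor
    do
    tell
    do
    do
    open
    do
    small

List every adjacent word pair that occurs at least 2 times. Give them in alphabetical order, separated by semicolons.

do do; do small; sailor do; small do; small small

Bigram counts meeting the condition (at least 2 times):
  do do: 3
  do small: 4
  sailor do: 3
  small do: 2
  small small: 2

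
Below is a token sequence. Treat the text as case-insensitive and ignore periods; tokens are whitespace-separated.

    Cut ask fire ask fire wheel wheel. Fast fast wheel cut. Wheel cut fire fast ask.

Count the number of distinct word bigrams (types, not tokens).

16 tokens → 15 bigram windows in total.
Repeated bigrams (each contributes count−1 duplicates):
  ask fire: 2
  wheel cut: 2
2 duplicate windows → 15 − 2 = 13 distinct.

13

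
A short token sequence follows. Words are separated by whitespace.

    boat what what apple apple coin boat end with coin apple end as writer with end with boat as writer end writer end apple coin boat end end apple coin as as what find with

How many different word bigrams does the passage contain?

35 tokens → 34 bigram windows in total.
Repeated bigrams (each contributes count−1 duplicates):
  apple coin: 3
  as writer: 2
  boat end: 2
  coin boat: 2
  end apple: 2
  end with: 2
  writer end: 2
8 duplicate windows → 34 − 8 = 26 distinct.

26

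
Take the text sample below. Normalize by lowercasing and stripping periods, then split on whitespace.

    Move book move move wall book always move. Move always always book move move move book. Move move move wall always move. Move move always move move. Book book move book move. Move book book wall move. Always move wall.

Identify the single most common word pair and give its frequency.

"move move", 10 times

Bigram frequencies (highest first):
  move move: 10
  move book: 5
  book move: 5
  always move: 4
  move wall: 3
  move always: 3
  … (8 more, each ≤ 2)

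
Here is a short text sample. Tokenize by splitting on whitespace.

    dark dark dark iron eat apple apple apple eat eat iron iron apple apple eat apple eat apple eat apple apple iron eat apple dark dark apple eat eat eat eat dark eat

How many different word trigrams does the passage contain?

33 tokens → 31 trigram windows in total.
Repeated trigrams (each contributes count−1 duplicates):
  apple eat apple: 3
  apple apple eat: 2
  apple eat eat: 2
  eat apple apple: 2
  eat apple eat: 2
  eat eat eat: 2
  iron eat apple: 2
8 duplicate windows → 31 − 8 = 23 distinct.

23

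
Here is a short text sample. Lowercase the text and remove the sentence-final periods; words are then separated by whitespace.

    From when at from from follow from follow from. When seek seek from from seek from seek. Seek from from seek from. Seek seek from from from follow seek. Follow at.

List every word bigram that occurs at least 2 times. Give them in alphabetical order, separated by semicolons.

follow from; from follow; from from; from seek; from when; seek from; seek seek

Bigram counts meeting the condition (at least 2 times):
  follow from: 2
  from follow: 3
  from from: 5
  from seek: 4
  from when: 2
  seek from: 5
  seek seek: 3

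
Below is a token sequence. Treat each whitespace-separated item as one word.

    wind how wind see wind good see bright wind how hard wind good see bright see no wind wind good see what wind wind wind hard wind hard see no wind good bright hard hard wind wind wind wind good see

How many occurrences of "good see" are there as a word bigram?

Scanning the 40 overlapping bigram windows for "good see":
  position 6–7: good see
  position 13–14: good see
  position 20–21: good see
  position 40–41: good see

4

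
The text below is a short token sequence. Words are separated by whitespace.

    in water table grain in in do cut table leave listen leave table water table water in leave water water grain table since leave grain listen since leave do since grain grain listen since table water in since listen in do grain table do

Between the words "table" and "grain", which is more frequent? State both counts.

"table": 7 occurrences
"grain": 6 occurrences

"table" (7 vs 6)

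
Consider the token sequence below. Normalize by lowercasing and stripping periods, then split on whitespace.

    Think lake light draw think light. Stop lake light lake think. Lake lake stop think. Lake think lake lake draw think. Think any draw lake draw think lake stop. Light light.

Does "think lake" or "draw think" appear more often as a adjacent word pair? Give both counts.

"think lake" (5 vs 3)

"think lake": 5 occurrences
"draw think": 3 occurrences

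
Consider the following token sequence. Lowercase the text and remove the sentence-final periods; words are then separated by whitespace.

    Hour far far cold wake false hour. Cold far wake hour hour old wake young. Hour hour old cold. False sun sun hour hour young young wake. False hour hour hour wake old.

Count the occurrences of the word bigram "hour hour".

5

Scanning the 32 overlapping bigram windows for "hour hour":
  position 11–12: hour hour
  position 16–17: hour hour
  position 23–24: hour hour
  position 29–30: hour hour
  position 30–31: hour hour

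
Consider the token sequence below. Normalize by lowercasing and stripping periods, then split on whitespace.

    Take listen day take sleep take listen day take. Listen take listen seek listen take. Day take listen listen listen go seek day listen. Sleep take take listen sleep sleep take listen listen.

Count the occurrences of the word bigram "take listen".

7

Scanning the 32 overlapping bigram windows for "take listen":
  position 1–2: take listen
  position 6–7: take listen
  position 9–10: take listen
  position 11–12: take listen
  position 17–18: take listen
  position 27–28: take listen
  position 31–32: take listen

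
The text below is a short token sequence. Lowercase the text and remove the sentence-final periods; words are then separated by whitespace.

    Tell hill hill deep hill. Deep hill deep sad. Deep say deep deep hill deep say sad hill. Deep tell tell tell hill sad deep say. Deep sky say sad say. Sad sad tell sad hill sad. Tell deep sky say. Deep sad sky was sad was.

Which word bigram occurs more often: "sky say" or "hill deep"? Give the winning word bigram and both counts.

"sky say": 2 occurrences
"hill deep": 5 occurrences

"hill deep" (5 vs 2)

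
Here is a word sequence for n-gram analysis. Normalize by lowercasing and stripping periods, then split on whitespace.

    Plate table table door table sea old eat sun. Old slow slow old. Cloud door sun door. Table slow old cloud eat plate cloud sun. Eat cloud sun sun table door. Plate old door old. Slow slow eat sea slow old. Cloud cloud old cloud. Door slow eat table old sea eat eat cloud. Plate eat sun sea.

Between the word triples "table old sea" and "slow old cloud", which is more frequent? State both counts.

"table old sea": 1 occurrence
"slow old cloud": 3 occurrences

"slow old cloud" (3 vs 1)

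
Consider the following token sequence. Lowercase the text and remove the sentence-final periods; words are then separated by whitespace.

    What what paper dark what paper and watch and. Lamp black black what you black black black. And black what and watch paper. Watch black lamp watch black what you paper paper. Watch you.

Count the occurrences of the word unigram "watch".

Scanning the 34 tokens for "watch":
  position 8: watch
  position 22: watch
  position 24: watch
  position 27: watch
  position 33: watch

5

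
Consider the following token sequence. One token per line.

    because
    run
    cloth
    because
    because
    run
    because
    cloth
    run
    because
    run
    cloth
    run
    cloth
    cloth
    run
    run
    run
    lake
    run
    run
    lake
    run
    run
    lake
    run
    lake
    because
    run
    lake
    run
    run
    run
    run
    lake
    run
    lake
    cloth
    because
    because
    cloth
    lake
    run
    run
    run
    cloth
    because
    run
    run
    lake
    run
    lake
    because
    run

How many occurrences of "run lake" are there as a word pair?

Scanning the 53 overlapping bigram windows for "run lake":
  position 18–19: run lake
  position 21–22: run lake
  position 24–25: run lake
  position 26–27: run lake
  position 29–30: run lake
  position 34–35: run lake
  position 36–37: run lake
  position 49–50: run lake
  position 51–52: run lake

9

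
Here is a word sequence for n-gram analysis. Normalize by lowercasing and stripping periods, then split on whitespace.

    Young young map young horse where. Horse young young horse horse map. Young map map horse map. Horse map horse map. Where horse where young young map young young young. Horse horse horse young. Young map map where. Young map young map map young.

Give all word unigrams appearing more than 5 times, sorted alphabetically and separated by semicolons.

horse; map; young

Unigram counts meeting the condition (more than 5 times):
  horse: 11
  map: 13
  young: 16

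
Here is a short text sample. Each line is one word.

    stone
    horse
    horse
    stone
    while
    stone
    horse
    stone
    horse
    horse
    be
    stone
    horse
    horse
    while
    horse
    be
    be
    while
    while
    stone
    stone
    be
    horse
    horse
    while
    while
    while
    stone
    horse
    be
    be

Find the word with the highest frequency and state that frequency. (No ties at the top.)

"horse", 11 times

Unigram frequencies (highest first):
  horse: 11
  stone: 8
  while: 7
  be: 6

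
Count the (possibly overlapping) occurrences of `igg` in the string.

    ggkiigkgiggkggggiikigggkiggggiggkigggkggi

Sliding a length-3 window over the 41 characters (39 positions):
  position 9–11: igg
  position 20–22: igg
  position 25–27: igg
  position 30–32: igg
  position 34–36: igg

5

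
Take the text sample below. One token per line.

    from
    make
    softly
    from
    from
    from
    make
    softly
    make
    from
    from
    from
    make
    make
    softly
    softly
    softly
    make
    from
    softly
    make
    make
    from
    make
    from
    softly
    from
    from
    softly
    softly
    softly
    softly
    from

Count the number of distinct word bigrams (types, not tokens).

33 tokens → 32 bigram windows in total.
Repeated bigrams (each contributes count−1 duplicates):
  from from: 5
  softly softly: 5
  from make: 4
  make from: 4
  from softly: 3
  make softly: 3
  softly from: 3
  softly make: 3
  … (1 more repeated)
23 duplicate windows → 32 − 23 = 9 distinct.

9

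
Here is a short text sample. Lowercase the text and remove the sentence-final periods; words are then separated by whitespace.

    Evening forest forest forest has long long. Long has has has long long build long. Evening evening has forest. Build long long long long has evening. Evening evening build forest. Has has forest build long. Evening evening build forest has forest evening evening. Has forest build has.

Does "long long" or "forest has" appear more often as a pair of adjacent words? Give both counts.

"long long": 6 occurrences
"forest has": 3 occurrences

"long long" (6 vs 3)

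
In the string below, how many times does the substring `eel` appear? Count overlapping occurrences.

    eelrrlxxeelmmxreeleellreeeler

5

Sliding a length-3 window over the 29 characters (27 positions):
  position 1–3: eel
  position 9–11: eel
  position 16–18: eel
  position 19–21: eel
  position 25–27: eel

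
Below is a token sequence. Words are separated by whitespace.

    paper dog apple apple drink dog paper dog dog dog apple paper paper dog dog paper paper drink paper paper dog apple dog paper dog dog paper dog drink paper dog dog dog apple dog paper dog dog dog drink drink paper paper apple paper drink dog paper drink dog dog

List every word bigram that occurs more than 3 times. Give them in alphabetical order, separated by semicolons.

dog apple; dog dog; dog paper; paper dog; paper paper

Bigram counts meeting the condition (more than 3 times):
  dog apple: 4
  dog dog: 9
  dog paper: 6
  paper dog: 8
  paper paper: 4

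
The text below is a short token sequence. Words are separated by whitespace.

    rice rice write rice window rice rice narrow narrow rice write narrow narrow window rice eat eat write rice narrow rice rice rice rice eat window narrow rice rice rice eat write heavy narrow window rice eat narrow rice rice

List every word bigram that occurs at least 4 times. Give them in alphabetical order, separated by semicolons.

Bigram counts meeting the condition (at least 4 times):
  narrow rice: 4
  rice eat: 4
  rice rice: 8

narrow rice; rice eat; rice rice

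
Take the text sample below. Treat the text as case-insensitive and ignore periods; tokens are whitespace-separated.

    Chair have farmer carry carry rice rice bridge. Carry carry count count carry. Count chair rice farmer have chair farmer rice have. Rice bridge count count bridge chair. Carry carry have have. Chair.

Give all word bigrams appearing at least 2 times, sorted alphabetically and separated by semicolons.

Bigram counts meeting the condition (at least 2 times):
  carry carry: 3
  carry count: 2
  count count: 2
  have chair: 2
  rice bridge: 2

carry carry; carry count; count count; have chair; rice bridge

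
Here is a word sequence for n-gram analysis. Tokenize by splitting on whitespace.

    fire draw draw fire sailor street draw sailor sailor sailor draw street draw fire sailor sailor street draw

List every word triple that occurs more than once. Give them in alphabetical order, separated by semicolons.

draw fire sailor; sailor street draw

Trigram counts meeting the condition (more than once):
  draw fire sailor: 2
  sailor street draw: 2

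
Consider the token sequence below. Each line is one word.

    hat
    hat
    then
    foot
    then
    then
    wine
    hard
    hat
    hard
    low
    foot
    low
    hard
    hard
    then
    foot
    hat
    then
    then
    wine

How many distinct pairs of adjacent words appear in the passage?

21 tokens → 20 bigram windows in total.
Repeated bigrams (each contributes count−1 duplicates):
  hat then: 2
  then foot: 2
  then then: 2
  then wine: 2
4 duplicate windows → 20 − 4 = 16 distinct.

16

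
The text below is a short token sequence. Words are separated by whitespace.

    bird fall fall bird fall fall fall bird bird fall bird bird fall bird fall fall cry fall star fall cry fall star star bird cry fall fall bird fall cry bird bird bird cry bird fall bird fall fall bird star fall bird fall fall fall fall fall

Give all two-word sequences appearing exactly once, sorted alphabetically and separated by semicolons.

Bigram counts meeting the condition (exactly once):
  bird star: 1
  star bird: 1
  star star: 1

bird star; star bird; star star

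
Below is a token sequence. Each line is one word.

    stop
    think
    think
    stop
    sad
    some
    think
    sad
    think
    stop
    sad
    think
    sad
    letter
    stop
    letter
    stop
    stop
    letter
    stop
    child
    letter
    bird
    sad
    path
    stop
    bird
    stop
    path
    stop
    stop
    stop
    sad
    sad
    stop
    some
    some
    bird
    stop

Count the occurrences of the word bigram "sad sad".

1

Scanning the 38 overlapping bigram windows for "sad sad":
  position 33–34: sad sad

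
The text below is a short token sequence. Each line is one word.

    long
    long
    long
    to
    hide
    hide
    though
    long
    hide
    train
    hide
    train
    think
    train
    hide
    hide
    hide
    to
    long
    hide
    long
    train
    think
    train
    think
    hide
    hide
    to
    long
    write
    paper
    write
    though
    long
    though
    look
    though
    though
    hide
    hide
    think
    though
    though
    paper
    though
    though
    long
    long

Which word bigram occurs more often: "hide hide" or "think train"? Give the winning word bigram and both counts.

"hide hide" (5 vs 2)

"hide hide": 5 occurrences
"think train": 2 occurrences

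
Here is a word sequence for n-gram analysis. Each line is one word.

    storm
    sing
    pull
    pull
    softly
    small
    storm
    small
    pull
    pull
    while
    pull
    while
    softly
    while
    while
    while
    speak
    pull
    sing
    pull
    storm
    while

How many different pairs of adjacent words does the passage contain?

18

23 tokens → 22 bigram windows in total.
Repeated bigrams (each contributes count−1 duplicates):
  pull pull: 2
  pull while: 2
  sing pull: 2
  while while: 2
4 duplicate windows → 22 − 4 = 18 distinct.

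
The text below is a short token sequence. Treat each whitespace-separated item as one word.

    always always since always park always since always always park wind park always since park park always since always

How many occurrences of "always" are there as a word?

9

Scanning the 19 tokens for "always":
  position 1: always
  position 2: always
  position 4: always
  position 6: always
  position 8: always
  position 9: always
  position 13: always
  position 17: always
  position 19: always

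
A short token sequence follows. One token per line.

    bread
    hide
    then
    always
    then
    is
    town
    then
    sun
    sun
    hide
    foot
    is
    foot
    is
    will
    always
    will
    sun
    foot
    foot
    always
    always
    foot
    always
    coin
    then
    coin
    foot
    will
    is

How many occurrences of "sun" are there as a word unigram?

Scanning the 31 tokens for "sun":
  position 9: sun
  position 10: sun
  position 19: sun

3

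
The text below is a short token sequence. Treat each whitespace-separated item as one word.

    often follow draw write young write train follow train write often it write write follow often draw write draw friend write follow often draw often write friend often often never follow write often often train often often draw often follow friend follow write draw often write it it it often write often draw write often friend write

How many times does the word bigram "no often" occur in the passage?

Scanning the 56 overlapping bigram windows for "no often":
  (none found)

0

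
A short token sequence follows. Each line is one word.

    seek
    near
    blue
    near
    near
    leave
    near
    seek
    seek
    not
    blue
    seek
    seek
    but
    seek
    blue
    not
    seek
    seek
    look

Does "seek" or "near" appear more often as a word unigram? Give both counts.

"seek": 8 occurrences
"near": 4 occurrences

"seek" (8 vs 4)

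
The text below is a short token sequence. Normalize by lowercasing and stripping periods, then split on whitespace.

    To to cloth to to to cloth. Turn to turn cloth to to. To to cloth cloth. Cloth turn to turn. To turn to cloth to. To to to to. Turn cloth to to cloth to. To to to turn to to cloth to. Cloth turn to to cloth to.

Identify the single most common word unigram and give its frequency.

Unigram frequencies (highest first):
  to: 30
  cloth: 12
  turn: 8

"to", 30 times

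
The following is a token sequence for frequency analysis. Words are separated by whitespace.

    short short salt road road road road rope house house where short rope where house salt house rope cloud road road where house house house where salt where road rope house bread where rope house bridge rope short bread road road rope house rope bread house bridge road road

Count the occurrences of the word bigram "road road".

6

Scanning the 48 overlapping bigram windows for "road road":
  position 4–5: road road
  position 5–6: road road
  position 6–7: road road
  position 20–21: road road
  position 40–41: road road
  position 48–49: road road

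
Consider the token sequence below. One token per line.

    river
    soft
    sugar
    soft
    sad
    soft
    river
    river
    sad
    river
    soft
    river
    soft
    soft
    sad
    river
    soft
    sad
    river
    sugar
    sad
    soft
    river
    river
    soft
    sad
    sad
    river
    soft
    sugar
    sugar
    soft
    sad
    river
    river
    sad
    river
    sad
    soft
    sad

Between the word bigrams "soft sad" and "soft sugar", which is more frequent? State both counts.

"soft sad" (6 vs 2)

"soft sad": 6 occurrences
"soft sugar": 2 occurrences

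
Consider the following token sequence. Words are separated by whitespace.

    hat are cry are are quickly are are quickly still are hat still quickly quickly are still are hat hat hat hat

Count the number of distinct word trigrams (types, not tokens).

17

22 tokens → 20 trigram windows in total.
Repeated trigrams (each contributes count−1 duplicates):
  are are quickly: 2
  hat hat hat: 2
  still are hat: 2
3 duplicate windows → 20 − 3 = 17 distinct.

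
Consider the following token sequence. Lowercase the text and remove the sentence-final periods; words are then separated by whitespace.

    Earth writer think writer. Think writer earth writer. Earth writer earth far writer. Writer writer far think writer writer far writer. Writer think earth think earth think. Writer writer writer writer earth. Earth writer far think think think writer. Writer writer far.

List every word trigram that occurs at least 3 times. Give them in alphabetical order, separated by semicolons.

think writer writer; writer writer far; writer writer writer

Trigram counts meeting the condition (at least 3 times):
  think writer writer: 3
  writer writer far: 3
  writer writer writer: 4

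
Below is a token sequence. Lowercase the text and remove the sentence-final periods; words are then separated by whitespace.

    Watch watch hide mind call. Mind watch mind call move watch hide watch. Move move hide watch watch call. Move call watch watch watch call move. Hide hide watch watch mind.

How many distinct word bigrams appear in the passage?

17

31 tokens → 30 bigram windows in total.
Repeated bigrams (each contributes count−1 duplicates):
  watch watch: 5
  call move: 3
  hide watch: 3
  mind call: 2
  move hide: 2
  watch call: 2
  watch hide: 2
  watch mind: 2
13 duplicate windows → 30 − 13 = 17 distinct.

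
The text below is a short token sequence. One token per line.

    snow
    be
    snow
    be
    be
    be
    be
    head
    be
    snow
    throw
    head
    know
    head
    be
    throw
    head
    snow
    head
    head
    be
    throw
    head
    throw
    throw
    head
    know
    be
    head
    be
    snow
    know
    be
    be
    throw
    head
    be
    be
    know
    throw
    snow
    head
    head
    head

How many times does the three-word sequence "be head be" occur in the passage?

2

Scanning the 42 overlapping trigram windows for "be head be":
  position 7–9: be head be
  position 28–30: be head be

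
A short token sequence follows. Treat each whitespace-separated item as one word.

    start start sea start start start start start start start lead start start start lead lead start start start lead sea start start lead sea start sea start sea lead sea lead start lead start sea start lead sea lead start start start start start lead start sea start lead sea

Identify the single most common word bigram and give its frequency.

"start start", 16 times

Bigram frequencies (highest first):
  start start: 16
  start lead: 8
  sea start: 6
  lead start: 6
  start sea: 5
  lead sea: 5
  … (2 more, each ≤ 3)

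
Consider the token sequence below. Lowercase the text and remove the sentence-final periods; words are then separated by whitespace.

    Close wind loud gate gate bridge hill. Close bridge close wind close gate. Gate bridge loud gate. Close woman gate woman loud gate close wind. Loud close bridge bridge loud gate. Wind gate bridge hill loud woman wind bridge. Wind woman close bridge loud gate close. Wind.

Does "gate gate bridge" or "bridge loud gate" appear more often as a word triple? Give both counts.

"gate gate bridge": 2 occurrences
"bridge loud gate": 3 occurrences

"bridge loud gate" (3 vs 2)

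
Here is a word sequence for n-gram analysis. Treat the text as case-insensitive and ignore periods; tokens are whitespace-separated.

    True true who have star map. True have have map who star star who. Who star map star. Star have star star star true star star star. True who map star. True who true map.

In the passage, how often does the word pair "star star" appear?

Scanning the 34 overlapping bigram windows for "star star":
  position 12–13: star star
  position 18–19: star star
  position 21–22: star star
  position 22–23: star star
  position 25–26: star star
  position 26–27: star star

6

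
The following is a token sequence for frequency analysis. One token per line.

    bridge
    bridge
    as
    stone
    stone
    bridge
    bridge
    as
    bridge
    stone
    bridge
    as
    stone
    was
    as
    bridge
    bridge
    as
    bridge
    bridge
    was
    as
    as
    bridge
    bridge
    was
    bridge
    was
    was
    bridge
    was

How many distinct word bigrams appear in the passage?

31 tokens → 30 bigram windows in total.
Repeated bigrams (each contributes count−1 duplicates):
  bridge bridge: 5
  as bridge: 4
  bridge as: 4
  bridge was: 4
  as stone: 2
  stone bridge: 2
  was as: 2
  was bridge: 2
17 duplicate windows → 30 − 17 = 13 distinct.

13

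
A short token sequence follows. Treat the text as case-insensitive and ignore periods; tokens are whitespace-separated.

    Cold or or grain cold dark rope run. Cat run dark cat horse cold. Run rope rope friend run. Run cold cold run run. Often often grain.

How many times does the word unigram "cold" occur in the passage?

5

Scanning the 27 tokens for "cold":
  position 1: cold
  position 5: cold
  position 14: cold
  position 21: cold
  position 22: cold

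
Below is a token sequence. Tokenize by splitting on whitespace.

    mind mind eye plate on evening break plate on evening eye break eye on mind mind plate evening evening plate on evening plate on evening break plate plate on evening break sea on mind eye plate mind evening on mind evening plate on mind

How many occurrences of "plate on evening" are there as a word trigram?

5

Scanning the 42 overlapping trigram windows for "plate on evening":
  position 4–6: plate on evening
  position 8–10: plate on evening
  position 20–22: plate on evening
  position 23–25: plate on evening
  position 28–30: plate on evening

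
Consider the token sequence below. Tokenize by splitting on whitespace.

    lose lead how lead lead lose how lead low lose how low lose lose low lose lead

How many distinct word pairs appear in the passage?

17 tokens → 16 bigram windows in total.
Repeated bigrams (each contributes count−1 duplicates):
  low lose: 3
  how lead: 2
  lose how: 2
  lose lead: 2
5 duplicate windows → 16 − 5 = 11 distinct.

11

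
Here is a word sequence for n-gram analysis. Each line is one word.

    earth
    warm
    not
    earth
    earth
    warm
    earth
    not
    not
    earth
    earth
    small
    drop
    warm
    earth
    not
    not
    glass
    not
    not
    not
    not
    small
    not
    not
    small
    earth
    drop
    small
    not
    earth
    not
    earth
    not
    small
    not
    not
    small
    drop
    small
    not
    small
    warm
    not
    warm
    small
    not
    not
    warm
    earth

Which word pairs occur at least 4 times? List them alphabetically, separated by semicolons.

earth not; not earth; not not; not small; small not

Bigram counts meeting the condition (at least 4 times):
  earth not: 4
  not earth: 4
  not not: 8
  not small: 5
  small not: 5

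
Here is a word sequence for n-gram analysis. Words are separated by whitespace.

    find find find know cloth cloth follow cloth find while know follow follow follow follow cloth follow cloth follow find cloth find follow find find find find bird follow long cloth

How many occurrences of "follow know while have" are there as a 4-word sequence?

Scanning the 28 overlapping 4-gram windows for "follow know while have":
  (none found)

0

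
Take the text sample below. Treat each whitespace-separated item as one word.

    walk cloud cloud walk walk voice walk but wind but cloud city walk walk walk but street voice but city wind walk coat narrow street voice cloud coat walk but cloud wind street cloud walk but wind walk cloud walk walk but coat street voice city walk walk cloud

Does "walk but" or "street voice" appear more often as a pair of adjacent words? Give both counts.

"walk but" (5 vs 3)

"walk but": 5 occurrences
"street voice": 3 occurrences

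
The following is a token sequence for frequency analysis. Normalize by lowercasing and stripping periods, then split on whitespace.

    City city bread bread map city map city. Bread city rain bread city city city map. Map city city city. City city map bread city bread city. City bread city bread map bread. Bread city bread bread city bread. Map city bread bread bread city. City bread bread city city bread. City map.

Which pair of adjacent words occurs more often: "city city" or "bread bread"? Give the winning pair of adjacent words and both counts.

"city city" (10 vs 6)

"city city": 10 occurrences
"bread bread": 6 occurrences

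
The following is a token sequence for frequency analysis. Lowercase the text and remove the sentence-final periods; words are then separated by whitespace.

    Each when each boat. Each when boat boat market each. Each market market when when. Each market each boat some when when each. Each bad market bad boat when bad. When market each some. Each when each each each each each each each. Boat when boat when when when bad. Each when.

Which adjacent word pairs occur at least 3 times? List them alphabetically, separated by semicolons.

boat when; each boat; each each; each when; market each; when each; when when

Bigram counts meeting the condition (at least 3 times):
  boat when: 3
  each boat: 3
  each each: 8
  each when: 4
  market each: 3
  when each: 4
  when when: 4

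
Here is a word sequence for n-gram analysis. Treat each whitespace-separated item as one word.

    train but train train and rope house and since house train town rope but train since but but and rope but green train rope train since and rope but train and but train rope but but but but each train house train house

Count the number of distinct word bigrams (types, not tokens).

26

43 tokens → 42 bigram windows in total.
Repeated bigrams (each contributes count−1 duplicates):
  but but: 4
  but train: 4
  rope but: 4
  and rope: 3
  house train: 2
  train and: 2
  train house: 2
  train rope: 2
  … (1 more repeated)
16 duplicate windows → 42 − 16 = 26 distinct.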